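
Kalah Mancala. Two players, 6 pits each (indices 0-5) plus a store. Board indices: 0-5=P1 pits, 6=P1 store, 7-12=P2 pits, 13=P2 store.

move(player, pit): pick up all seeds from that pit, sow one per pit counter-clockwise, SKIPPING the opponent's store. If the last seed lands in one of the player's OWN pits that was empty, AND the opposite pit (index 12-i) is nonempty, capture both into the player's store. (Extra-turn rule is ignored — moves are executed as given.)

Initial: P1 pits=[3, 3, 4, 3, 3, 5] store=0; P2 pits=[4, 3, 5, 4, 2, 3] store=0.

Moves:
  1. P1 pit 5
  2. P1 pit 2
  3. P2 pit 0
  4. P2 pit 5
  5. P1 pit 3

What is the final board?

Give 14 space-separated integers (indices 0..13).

Answer: 4 4 1 0 5 2 3 1 5 7 6 3 0 1

Derivation:
Move 1: P1 pit5 -> P1=[3,3,4,3,3,0](1) P2=[5,4,6,5,2,3](0)
Move 2: P1 pit2 -> P1=[3,3,0,4,4,1](2) P2=[5,4,6,5,2,3](0)
Move 3: P2 pit0 -> P1=[3,3,0,4,4,1](2) P2=[0,5,7,6,3,4](0)
Move 4: P2 pit5 -> P1=[4,4,1,4,4,1](2) P2=[0,5,7,6,3,0](1)
Move 5: P1 pit3 -> P1=[4,4,1,0,5,2](3) P2=[1,5,7,6,3,0](1)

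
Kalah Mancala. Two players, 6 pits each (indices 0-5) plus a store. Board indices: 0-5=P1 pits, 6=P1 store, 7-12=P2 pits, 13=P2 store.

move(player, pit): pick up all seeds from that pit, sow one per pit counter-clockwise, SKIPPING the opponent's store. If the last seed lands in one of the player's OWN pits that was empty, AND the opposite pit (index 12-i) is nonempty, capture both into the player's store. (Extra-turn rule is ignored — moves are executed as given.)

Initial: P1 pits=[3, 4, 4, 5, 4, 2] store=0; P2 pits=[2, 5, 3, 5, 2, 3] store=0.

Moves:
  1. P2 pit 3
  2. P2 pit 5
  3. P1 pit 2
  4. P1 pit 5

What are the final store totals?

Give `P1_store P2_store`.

Move 1: P2 pit3 -> P1=[4,5,4,5,4,2](0) P2=[2,5,3,0,3,4](1)
Move 2: P2 pit5 -> P1=[5,6,5,5,4,2](0) P2=[2,5,3,0,3,0](2)
Move 3: P1 pit2 -> P1=[5,6,0,6,5,3](1) P2=[3,5,3,0,3,0](2)
Move 4: P1 pit5 -> P1=[5,6,0,6,5,0](2) P2=[4,6,3,0,3,0](2)

Answer: 2 2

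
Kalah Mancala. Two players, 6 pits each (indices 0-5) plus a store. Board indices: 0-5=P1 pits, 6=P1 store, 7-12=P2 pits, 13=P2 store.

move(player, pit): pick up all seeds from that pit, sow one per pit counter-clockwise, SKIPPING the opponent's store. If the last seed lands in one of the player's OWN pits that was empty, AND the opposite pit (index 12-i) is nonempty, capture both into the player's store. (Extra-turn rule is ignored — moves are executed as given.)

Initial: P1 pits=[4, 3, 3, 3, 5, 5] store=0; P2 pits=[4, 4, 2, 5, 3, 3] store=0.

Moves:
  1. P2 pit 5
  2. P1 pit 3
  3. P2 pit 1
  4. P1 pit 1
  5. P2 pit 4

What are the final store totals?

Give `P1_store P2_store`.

Answer: 1 8

Derivation:
Move 1: P2 pit5 -> P1=[5,4,3,3,5,5](0) P2=[4,4,2,5,3,0](1)
Move 2: P1 pit3 -> P1=[5,4,3,0,6,6](1) P2=[4,4,2,5,3,0](1)
Move 3: P2 pit1 -> P1=[0,4,3,0,6,6](1) P2=[4,0,3,6,4,0](7)
Move 4: P1 pit1 -> P1=[0,0,4,1,7,7](1) P2=[4,0,3,6,4,0](7)
Move 5: P2 pit4 -> P1=[1,1,4,1,7,7](1) P2=[4,0,3,6,0,1](8)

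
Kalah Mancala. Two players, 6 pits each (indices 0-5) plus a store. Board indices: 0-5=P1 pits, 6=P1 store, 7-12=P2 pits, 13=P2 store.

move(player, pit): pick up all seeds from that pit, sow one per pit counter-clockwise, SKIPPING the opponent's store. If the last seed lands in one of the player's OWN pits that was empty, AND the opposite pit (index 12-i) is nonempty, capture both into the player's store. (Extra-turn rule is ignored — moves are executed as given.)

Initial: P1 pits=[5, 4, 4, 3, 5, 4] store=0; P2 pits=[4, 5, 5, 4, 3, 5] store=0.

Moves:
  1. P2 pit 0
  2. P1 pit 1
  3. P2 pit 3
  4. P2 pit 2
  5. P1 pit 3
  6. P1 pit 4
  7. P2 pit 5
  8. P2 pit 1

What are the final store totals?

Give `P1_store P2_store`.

Move 1: P2 pit0 -> P1=[5,4,4,3,5,4](0) P2=[0,6,6,5,4,5](0)
Move 2: P1 pit1 -> P1=[5,0,5,4,6,5](0) P2=[0,6,6,5,4,5](0)
Move 3: P2 pit3 -> P1=[6,1,5,4,6,5](0) P2=[0,6,6,0,5,6](1)
Move 4: P2 pit2 -> P1=[7,2,5,4,6,5](0) P2=[0,6,0,1,6,7](2)
Move 5: P1 pit3 -> P1=[7,2,5,0,7,6](1) P2=[1,6,0,1,6,7](2)
Move 6: P1 pit4 -> P1=[7,2,5,0,0,7](2) P2=[2,7,1,2,7,7](2)
Move 7: P2 pit5 -> P1=[8,3,6,1,1,8](2) P2=[2,7,1,2,7,0](3)
Move 8: P2 pit1 -> P1=[9,4,6,1,1,8](2) P2=[2,0,2,3,8,1](4)

Answer: 2 4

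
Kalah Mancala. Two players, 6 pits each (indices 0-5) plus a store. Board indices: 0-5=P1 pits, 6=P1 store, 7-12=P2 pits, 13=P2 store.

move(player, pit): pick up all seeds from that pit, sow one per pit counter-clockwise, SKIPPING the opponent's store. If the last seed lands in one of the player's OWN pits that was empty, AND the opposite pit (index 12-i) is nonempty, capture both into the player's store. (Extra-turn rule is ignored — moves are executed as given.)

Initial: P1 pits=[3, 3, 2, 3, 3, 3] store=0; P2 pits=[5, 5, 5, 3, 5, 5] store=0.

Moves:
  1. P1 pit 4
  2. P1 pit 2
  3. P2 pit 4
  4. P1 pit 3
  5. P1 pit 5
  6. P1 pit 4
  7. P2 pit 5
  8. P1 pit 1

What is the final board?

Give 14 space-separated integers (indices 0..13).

Answer: 5 0 3 2 2 1 19 0 1 6 4 0 0 2

Derivation:
Move 1: P1 pit4 -> P1=[3,3,2,3,0,4](1) P2=[6,5,5,3,5,5](0)
Move 2: P1 pit2 -> P1=[3,3,0,4,0,4](7) P2=[6,0,5,3,5,5](0)
Move 3: P2 pit4 -> P1=[4,4,1,4,0,4](7) P2=[6,0,5,3,0,6](1)
Move 4: P1 pit3 -> P1=[4,4,1,0,1,5](8) P2=[7,0,5,3,0,6](1)
Move 5: P1 pit5 -> P1=[4,4,1,0,1,0](9) P2=[8,1,6,4,0,6](1)
Move 6: P1 pit4 -> P1=[4,4,1,0,0,0](18) P2=[0,1,6,4,0,6](1)
Move 7: P2 pit5 -> P1=[5,5,2,1,1,0](18) P2=[0,1,6,4,0,0](2)
Move 8: P1 pit1 -> P1=[5,0,3,2,2,1](19) P2=[0,1,6,4,0,0](2)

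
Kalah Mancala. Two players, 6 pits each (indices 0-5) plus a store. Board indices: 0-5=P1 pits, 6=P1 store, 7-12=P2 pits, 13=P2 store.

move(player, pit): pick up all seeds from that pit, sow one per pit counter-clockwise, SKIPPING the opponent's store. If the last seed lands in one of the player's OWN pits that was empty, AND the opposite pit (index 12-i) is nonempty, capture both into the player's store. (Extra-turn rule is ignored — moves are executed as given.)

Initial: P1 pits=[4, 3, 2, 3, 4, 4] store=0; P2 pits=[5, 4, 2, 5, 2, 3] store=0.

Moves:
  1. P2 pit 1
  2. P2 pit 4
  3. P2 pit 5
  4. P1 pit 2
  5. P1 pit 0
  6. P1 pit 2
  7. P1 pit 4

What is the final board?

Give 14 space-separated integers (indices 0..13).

Answer: 0 5 0 7 0 7 2 6 1 4 7 0 0 2

Derivation:
Move 1: P2 pit1 -> P1=[4,3,2,3,4,4](0) P2=[5,0,3,6,3,4](0)
Move 2: P2 pit4 -> P1=[5,3,2,3,4,4](0) P2=[5,0,3,6,0,5](1)
Move 3: P2 pit5 -> P1=[6,4,3,4,4,4](0) P2=[5,0,3,6,0,0](2)
Move 4: P1 pit2 -> P1=[6,4,0,5,5,5](0) P2=[5,0,3,6,0,0](2)
Move 5: P1 pit0 -> P1=[0,5,1,6,6,6](1) P2=[5,0,3,6,0,0](2)
Move 6: P1 pit2 -> P1=[0,5,0,7,6,6](1) P2=[5,0,3,6,0,0](2)
Move 7: P1 pit4 -> P1=[0,5,0,7,0,7](2) P2=[6,1,4,7,0,0](2)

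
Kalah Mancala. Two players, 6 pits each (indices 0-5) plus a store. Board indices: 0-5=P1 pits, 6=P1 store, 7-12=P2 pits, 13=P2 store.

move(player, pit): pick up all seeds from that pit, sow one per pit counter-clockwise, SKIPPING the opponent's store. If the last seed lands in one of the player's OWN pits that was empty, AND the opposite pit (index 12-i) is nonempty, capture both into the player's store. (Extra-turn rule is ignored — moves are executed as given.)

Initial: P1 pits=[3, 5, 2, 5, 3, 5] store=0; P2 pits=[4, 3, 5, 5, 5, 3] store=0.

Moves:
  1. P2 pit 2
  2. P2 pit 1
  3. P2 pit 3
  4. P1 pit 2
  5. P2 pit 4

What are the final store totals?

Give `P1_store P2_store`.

Move 1: P2 pit2 -> P1=[4,5,2,5,3,5](0) P2=[4,3,0,6,6,4](1)
Move 2: P2 pit1 -> P1=[4,5,2,5,3,5](0) P2=[4,0,1,7,7,4](1)
Move 3: P2 pit3 -> P1=[5,6,3,6,3,5](0) P2=[4,0,1,0,8,5](2)
Move 4: P1 pit2 -> P1=[5,6,0,7,4,6](0) P2=[4,0,1,0,8,5](2)
Move 5: P2 pit4 -> P1=[6,7,1,8,5,7](0) P2=[4,0,1,0,0,6](3)

Answer: 0 3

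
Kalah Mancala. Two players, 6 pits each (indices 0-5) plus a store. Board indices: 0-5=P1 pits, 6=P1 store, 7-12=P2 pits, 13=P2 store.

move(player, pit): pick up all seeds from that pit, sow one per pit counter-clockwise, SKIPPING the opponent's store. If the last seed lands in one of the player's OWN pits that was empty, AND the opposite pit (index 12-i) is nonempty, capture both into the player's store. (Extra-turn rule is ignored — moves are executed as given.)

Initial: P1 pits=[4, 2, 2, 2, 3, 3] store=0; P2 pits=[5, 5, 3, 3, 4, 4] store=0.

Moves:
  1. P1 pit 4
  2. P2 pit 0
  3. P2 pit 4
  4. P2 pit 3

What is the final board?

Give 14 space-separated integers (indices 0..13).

Answer: 6 3 3 2 0 4 1 0 6 4 0 1 7 3

Derivation:
Move 1: P1 pit4 -> P1=[4,2,2,2,0,4](1) P2=[6,5,3,3,4,4](0)
Move 2: P2 pit0 -> P1=[4,2,2,2,0,4](1) P2=[0,6,4,4,5,5](1)
Move 3: P2 pit4 -> P1=[5,3,3,2,0,4](1) P2=[0,6,4,4,0,6](2)
Move 4: P2 pit3 -> P1=[6,3,3,2,0,4](1) P2=[0,6,4,0,1,7](3)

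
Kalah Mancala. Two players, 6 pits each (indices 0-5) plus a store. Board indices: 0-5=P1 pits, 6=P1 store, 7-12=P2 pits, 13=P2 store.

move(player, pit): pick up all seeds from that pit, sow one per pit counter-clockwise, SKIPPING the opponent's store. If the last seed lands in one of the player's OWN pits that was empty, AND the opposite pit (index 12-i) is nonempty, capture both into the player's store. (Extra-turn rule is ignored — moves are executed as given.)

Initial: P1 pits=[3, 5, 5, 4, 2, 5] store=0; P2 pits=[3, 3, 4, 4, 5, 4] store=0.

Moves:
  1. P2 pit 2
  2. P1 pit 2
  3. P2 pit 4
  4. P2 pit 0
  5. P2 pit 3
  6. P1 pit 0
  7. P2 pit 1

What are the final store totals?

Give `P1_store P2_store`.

Move 1: P2 pit2 -> P1=[3,5,5,4,2,5](0) P2=[3,3,0,5,6,5](1)
Move 2: P1 pit2 -> P1=[3,5,0,5,3,6](1) P2=[4,3,0,5,6,5](1)
Move 3: P2 pit4 -> P1=[4,6,1,6,3,6](1) P2=[4,3,0,5,0,6](2)
Move 4: P2 pit0 -> P1=[4,0,1,6,3,6](1) P2=[0,4,1,6,0,6](9)
Move 5: P2 pit3 -> P1=[5,1,2,6,3,6](1) P2=[0,4,1,0,1,7](10)
Move 6: P1 pit0 -> P1=[0,2,3,7,4,7](1) P2=[0,4,1,0,1,7](10)
Move 7: P2 pit1 -> P1=[0,2,3,7,4,7](1) P2=[0,0,2,1,2,8](10)

Answer: 1 10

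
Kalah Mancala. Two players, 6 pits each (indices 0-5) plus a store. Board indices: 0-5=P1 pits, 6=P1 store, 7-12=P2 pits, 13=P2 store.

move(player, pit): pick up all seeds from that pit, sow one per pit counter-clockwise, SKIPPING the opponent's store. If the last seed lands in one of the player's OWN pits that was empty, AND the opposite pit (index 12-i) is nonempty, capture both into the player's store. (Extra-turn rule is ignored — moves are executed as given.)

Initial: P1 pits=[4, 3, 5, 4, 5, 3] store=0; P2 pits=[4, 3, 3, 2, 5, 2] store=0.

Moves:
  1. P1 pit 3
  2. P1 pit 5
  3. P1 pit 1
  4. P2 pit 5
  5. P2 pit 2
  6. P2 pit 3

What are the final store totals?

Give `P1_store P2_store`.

Move 1: P1 pit3 -> P1=[4,3,5,0,6,4](1) P2=[5,3,3,2,5,2](0)
Move 2: P1 pit5 -> P1=[4,3,5,0,6,0](2) P2=[6,4,4,2,5,2](0)
Move 3: P1 pit1 -> P1=[4,0,6,1,7,0](2) P2=[6,4,4,2,5,2](0)
Move 4: P2 pit5 -> P1=[5,0,6,1,7,0](2) P2=[6,4,4,2,5,0](1)
Move 5: P2 pit2 -> P1=[5,0,6,1,7,0](2) P2=[6,4,0,3,6,1](2)
Move 6: P2 pit3 -> P1=[5,0,6,1,7,0](2) P2=[6,4,0,0,7,2](3)

Answer: 2 3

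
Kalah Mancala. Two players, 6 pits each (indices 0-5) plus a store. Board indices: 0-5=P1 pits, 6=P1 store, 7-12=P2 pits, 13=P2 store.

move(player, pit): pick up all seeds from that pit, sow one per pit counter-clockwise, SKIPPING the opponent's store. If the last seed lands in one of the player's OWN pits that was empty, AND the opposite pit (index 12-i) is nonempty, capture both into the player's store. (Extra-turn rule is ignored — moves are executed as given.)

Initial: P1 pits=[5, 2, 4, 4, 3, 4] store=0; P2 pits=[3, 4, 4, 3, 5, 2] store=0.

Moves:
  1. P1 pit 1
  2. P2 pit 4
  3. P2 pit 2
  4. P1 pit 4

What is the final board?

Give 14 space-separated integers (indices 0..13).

Answer: 6 1 6 5 0 5 1 4 4 0 4 1 4 2

Derivation:
Move 1: P1 pit1 -> P1=[5,0,5,5,3,4](0) P2=[3,4,4,3,5,2](0)
Move 2: P2 pit4 -> P1=[6,1,6,5,3,4](0) P2=[3,4,4,3,0,3](1)
Move 3: P2 pit2 -> P1=[6,1,6,5,3,4](0) P2=[3,4,0,4,1,4](2)
Move 4: P1 pit4 -> P1=[6,1,6,5,0,5](1) P2=[4,4,0,4,1,4](2)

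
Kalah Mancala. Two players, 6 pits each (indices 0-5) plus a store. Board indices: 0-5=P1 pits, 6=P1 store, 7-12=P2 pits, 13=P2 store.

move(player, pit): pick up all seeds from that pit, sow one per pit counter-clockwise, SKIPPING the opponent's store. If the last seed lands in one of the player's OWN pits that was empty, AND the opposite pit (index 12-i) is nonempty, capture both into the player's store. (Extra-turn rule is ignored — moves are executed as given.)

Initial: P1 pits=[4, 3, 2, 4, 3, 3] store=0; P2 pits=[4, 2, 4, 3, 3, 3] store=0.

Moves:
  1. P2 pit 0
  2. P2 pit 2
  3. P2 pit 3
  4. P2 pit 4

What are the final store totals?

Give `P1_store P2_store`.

Move 1: P2 pit0 -> P1=[4,3,2,4,3,3](0) P2=[0,3,5,4,4,3](0)
Move 2: P2 pit2 -> P1=[5,3,2,4,3,3](0) P2=[0,3,0,5,5,4](1)
Move 3: P2 pit3 -> P1=[6,4,2,4,3,3](0) P2=[0,3,0,0,6,5](2)
Move 4: P2 pit4 -> P1=[7,5,3,5,3,3](0) P2=[0,3,0,0,0,6](3)

Answer: 0 3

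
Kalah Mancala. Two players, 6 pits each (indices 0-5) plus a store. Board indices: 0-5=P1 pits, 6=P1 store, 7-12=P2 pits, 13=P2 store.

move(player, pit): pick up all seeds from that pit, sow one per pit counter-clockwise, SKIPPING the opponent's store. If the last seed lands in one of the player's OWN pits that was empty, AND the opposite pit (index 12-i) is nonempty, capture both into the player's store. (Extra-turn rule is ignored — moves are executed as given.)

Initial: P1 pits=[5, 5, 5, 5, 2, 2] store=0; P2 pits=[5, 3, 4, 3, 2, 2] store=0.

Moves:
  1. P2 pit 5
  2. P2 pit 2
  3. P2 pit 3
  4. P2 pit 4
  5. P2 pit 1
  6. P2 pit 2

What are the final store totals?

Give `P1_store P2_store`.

Answer: 0 11

Derivation:
Move 1: P2 pit5 -> P1=[6,5,5,5,2,2](0) P2=[5,3,4,3,2,0](1)
Move 2: P2 pit2 -> P1=[6,5,5,5,2,2](0) P2=[5,3,0,4,3,1](2)
Move 3: P2 pit3 -> P1=[7,5,5,5,2,2](0) P2=[5,3,0,0,4,2](3)
Move 4: P2 pit4 -> P1=[8,6,5,5,2,2](0) P2=[5,3,0,0,0,3](4)
Move 5: P2 pit1 -> P1=[8,0,5,5,2,2](0) P2=[5,0,1,1,0,3](11)
Move 6: P2 pit2 -> P1=[8,0,5,5,2,2](0) P2=[5,0,0,2,0,3](11)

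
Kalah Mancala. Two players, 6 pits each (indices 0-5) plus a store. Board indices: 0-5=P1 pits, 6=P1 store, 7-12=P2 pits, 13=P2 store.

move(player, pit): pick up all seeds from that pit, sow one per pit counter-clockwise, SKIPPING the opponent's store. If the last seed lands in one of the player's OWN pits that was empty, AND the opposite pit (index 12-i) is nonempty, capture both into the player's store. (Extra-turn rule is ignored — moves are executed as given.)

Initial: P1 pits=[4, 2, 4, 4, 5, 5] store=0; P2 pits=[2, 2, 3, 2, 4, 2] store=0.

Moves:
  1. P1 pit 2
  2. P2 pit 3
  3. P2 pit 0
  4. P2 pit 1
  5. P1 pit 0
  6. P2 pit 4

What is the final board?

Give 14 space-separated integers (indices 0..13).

Move 1: P1 pit2 -> P1=[4,2,0,5,6,6](1) P2=[2,2,3,2,4,2](0)
Move 2: P2 pit3 -> P1=[4,2,0,5,6,6](1) P2=[2,2,3,0,5,3](0)
Move 3: P2 pit0 -> P1=[4,2,0,5,6,6](1) P2=[0,3,4,0,5,3](0)
Move 4: P2 pit1 -> P1=[4,2,0,5,6,6](1) P2=[0,0,5,1,6,3](0)
Move 5: P1 pit0 -> P1=[0,3,1,6,7,6](1) P2=[0,0,5,1,6,3](0)
Move 6: P2 pit4 -> P1=[1,4,2,7,7,6](1) P2=[0,0,5,1,0,4](1)

Answer: 1 4 2 7 7 6 1 0 0 5 1 0 4 1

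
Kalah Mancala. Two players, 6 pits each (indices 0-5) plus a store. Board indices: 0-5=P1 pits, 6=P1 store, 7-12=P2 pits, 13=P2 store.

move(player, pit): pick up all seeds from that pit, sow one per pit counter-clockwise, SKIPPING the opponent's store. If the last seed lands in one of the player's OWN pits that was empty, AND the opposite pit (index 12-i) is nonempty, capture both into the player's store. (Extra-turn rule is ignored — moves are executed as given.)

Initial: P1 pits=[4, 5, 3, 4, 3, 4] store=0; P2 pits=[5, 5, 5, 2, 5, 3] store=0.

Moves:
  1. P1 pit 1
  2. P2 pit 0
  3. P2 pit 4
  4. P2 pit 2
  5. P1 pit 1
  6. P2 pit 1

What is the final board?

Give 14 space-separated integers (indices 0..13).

Answer: 7 0 6 7 4 5 1 0 0 1 5 2 7 3

Derivation:
Move 1: P1 pit1 -> P1=[4,0,4,5,4,5](1) P2=[5,5,5,2,5,3](0)
Move 2: P2 pit0 -> P1=[4,0,4,5,4,5](1) P2=[0,6,6,3,6,4](0)
Move 3: P2 pit4 -> P1=[5,1,5,6,4,5](1) P2=[0,6,6,3,0,5](1)
Move 4: P2 pit2 -> P1=[6,2,5,6,4,5](1) P2=[0,6,0,4,1,6](2)
Move 5: P1 pit1 -> P1=[6,0,6,7,4,5](1) P2=[0,6,0,4,1,6](2)
Move 6: P2 pit1 -> P1=[7,0,6,7,4,5](1) P2=[0,0,1,5,2,7](3)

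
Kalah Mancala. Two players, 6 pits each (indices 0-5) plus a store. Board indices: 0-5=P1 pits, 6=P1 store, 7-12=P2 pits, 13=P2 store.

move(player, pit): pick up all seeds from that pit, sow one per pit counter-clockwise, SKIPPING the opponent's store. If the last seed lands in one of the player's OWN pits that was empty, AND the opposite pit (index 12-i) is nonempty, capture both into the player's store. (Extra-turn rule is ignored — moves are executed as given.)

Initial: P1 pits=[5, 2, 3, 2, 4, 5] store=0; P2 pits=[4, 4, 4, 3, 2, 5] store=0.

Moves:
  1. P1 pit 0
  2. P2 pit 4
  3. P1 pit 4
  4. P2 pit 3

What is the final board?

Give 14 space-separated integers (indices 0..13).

Move 1: P1 pit0 -> P1=[0,3,4,3,5,6](0) P2=[4,4,4,3,2,5](0)
Move 2: P2 pit4 -> P1=[0,3,4,3,5,6](0) P2=[4,4,4,3,0,6](1)
Move 3: P1 pit4 -> P1=[0,3,4,3,0,7](1) P2=[5,5,5,3,0,6](1)
Move 4: P2 pit3 -> P1=[0,3,4,3,0,7](1) P2=[5,5,5,0,1,7](2)

Answer: 0 3 4 3 0 7 1 5 5 5 0 1 7 2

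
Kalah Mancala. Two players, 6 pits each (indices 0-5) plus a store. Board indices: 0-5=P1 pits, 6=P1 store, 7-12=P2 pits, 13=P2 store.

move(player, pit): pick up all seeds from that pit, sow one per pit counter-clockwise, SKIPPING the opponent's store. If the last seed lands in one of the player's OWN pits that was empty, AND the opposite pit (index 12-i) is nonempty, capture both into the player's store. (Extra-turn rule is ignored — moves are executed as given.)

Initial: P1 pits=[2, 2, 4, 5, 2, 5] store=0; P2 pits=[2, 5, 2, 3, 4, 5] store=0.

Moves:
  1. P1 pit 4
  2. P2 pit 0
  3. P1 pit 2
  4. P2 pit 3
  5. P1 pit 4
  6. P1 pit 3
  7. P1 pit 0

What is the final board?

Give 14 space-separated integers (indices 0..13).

Move 1: P1 pit4 -> P1=[2,2,4,5,0,6](1) P2=[2,5,2,3,4,5](0)
Move 2: P2 pit0 -> P1=[2,2,4,5,0,6](1) P2=[0,6,3,3,4,5](0)
Move 3: P1 pit2 -> P1=[2,2,0,6,1,7](2) P2=[0,6,3,3,4,5](0)
Move 4: P2 pit3 -> P1=[2,2,0,6,1,7](2) P2=[0,6,3,0,5,6](1)
Move 5: P1 pit4 -> P1=[2,2,0,6,0,8](2) P2=[0,6,3,0,5,6](1)
Move 6: P1 pit3 -> P1=[2,2,0,0,1,9](3) P2=[1,7,4,0,5,6](1)
Move 7: P1 pit0 -> P1=[0,3,1,0,1,9](3) P2=[1,7,4,0,5,6](1)

Answer: 0 3 1 0 1 9 3 1 7 4 0 5 6 1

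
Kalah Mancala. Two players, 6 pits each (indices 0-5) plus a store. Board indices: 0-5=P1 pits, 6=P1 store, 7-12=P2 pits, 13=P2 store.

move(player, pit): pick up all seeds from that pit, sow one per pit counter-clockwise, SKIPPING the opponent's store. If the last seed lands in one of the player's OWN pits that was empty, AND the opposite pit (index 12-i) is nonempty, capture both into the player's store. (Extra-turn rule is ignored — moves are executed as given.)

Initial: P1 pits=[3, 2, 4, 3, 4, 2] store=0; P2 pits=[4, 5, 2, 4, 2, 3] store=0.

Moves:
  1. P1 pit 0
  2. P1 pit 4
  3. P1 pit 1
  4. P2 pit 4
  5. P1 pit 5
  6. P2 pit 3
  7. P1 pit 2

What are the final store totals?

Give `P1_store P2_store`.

Move 1: P1 pit0 -> P1=[0,3,5,4,4,2](0) P2=[4,5,2,4,2,3](0)
Move 2: P1 pit4 -> P1=[0,3,5,4,0,3](1) P2=[5,6,2,4,2,3](0)
Move 3: P1 pit1 -> P1=[0,0,6,5,0,3](8) P2=[5,0,2,4,2,3](0)
Move 4: P2 pit4 -> P1=[0,0,6,5,0,3](8) P2=[5,0,2,4,0,4](1)
Move 5: P1 pit5 -> P1=[0,0,6,5,0,0](9) P2=[6,1,2,4,0,4](1)
Move 6: P2 pit3 -> P1=[1,0,6,5,0,0](9) P2=[6,1,2,0,1,5](2)
Move 7: P1 pit2 -> P1=[1,0,0,6,1,1](10) P2=[7,2,2,0,1,5](2)

Answer: 10 2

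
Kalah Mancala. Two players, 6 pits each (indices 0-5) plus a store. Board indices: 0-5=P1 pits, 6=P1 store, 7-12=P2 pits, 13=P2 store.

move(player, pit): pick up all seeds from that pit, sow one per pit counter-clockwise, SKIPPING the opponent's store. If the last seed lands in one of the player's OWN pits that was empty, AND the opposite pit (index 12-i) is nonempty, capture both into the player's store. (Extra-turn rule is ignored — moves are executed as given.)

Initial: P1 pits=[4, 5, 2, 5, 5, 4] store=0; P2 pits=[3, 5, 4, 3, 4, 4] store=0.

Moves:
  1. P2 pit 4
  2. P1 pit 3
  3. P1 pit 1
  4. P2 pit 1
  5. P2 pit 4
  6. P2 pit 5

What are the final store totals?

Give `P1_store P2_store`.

Move 1: P2 pit4 -> P1=[5,6,2,5,5,4](0) P2=[3,5,4,3,0,5](1)
Move 2: P1 pit3 -> P1=[5,6,2,0,6,5](1) P2=[4,6,4,3,0,5](1)
Move 3: P1 pit1 -> P1=[5,0,3,1,7,6](2) P2=[5,6,4,3,0,5](1)
Move 4: P2 pit1 -> P1=[6,0,3,1,7,6](2) P2=[5,0,5,4,1,6](2)
Move 5: P2 pit4 -> P1=[6,0,3,1,7,6](2) P2=[5,0,5,4,0,7](2)
Move 6: P2 pit5 -> P1=[7,1,4,2,8,7](2) P2=[5,0,5,4,0,0](3)

Answer: 2 3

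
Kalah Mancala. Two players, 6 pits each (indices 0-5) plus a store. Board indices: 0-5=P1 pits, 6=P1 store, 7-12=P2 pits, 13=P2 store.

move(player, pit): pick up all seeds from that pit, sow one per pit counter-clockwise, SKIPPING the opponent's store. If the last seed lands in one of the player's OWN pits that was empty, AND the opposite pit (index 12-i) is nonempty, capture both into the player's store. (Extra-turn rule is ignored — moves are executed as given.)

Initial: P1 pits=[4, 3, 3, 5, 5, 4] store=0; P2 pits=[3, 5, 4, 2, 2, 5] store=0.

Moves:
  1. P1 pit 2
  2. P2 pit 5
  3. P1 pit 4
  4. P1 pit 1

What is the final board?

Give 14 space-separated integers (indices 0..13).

Answer: 5 0 2 8 1 7 1 4 6 5 3 2 0 1

Derivation:
Move 1: P1 pit2 -> P1=[4,3,0,6,6,5](0) P2=[3,5,4,2,2,5](0)
Move 2: P2 pit5 -> P1=[5,4,1,7,6,5](0) P2=[3,5,4,2,2,0](1)
Move 3: P1 pit4 -> P1=[5,4,1,7,0,6](1) P2=[4,6,5,3,2,0](1)
Move 4: P1 pit1 -> P1=[5,0,2,8,1,7](1) P2=[4,6,5,3,2,0](1)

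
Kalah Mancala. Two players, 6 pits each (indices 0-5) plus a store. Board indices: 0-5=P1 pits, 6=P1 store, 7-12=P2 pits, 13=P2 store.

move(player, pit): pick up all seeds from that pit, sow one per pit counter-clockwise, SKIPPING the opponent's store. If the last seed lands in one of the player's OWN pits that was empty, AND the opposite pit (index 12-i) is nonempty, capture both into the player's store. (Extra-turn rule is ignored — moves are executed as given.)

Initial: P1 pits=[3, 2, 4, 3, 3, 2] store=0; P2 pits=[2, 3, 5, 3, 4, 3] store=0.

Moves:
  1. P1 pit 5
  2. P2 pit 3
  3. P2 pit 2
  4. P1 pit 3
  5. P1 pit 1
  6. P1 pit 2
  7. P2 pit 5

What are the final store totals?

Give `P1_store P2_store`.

Move 1: P1 pit5 -> P1=[3,2,4,3,3,0](1) P2=[3,3,5,3,4,3](0)
Move 2: P2 pit3 -> P1=[3,2,4,3,3,0](1) P2=[3,3,5,0,5,4](1)
Move 3: P2 pit2 -> P1=[4,2,4,3,3,0](1) P2=[3,3,0,1,6,5](2)
Move 4: P1 pit3 -> P1=[4,2,4,0,4,1](2) P2=[3,3,0,1,6,5](2)
Move 5: P1 pit1 -> P1=[4,0,5,1,4,1](2) P2=[3,3,0,1,6,5](2)
Move 6: P1 pit2 -> P1=[4,0,0,2,5,2](3) P2=[4,3,0,1,6,5](2)
Move 7: P2 pit5 -> P1=[5,1,1,3,5,2](3) P2=[4,3,0,1,6,0](3)

Answer: 3 3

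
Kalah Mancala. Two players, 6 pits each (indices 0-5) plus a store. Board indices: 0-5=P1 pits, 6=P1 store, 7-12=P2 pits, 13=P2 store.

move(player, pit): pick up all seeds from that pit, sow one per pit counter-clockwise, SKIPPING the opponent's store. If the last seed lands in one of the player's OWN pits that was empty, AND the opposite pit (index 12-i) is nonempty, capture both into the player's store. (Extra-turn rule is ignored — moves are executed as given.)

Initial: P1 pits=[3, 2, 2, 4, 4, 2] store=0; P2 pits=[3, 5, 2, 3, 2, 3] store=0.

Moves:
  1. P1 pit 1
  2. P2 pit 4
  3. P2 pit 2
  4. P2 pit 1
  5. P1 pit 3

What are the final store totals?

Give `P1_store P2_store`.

Move 1: P1 pit1 -> P1=[3,0,3,5,4,2](0) P2=[3,5,2,3,2,3](0)
Move 2: P2 pit4 -> P1=[3,0,3,5,4,2](0) P2=[3,5,2,3,0,4](1)
Move 3: P2 pit2 -> P1=[3,0,3,5,4,2](0) P2=[3,5,0,4,1,4](1)
Move 4: P2 pit1 -> P1=[3,0,3,5,4,2](0) P2=[3,0,1,5,2,5](2)
Move 5: P1 pit3 -> P1=[3,0,3,0,5,3](1) P2=[4,1,1,5,2,5](2)

Answer: 1 2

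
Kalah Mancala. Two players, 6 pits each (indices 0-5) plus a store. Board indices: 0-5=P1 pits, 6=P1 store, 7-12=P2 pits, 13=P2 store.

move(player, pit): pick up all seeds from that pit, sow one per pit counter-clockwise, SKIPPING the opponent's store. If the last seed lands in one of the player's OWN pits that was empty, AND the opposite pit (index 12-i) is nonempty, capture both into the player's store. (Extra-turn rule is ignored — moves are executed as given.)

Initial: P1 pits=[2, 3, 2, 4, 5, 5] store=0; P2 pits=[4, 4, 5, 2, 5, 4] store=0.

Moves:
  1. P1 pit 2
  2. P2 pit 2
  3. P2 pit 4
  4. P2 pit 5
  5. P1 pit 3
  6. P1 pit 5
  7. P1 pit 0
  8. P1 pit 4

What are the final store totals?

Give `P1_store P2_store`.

Answer: 12 3

Derivation:
Move 1: P1 pit2 -> P1=[2,3,0,5,6,5](0) P2=[4,4,5,2,5,4](0)
Move 2: P2 pit2 -> P1=[3,3,0,5,6,5](0) P2=[4,4,0,3,6,5](1)
Move 3: P2 pit4 -> P1=[4,4,1,6,6,5](0) P2=[4,4,0,3,0,6](2)
Move 4: P2 pit5 -> P1=[5,5,2,7,7,5](0) P2=[4,4,0,3,0,0](3)
Move 5: P1 pit3 -> P1=[5,5,2,0,8,6](1) P2=[5,5,1,4,0,0](3)
Move 6: P1 pit5 -> P1=[5,5,2,0,8,0](2) P2=[6,6,2,5,1,0](3)
Move 7: P1 pit0 -> P1=[0,6,3,1,9,0](9) P2=[0,6,2,5,1,0](3)
Move 8: P1 pit4 -> P1=[0,6,3,1,0,1](12) P2=[1,7,3,6,2,0](3)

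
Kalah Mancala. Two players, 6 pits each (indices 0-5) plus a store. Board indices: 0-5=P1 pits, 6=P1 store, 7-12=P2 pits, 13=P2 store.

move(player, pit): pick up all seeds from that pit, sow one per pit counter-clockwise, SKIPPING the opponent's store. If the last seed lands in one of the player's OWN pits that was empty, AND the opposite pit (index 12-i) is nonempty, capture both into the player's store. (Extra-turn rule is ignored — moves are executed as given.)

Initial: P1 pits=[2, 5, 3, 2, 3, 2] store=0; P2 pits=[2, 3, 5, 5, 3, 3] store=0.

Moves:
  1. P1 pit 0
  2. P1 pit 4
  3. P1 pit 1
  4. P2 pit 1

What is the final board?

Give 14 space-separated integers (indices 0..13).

Move 1: P1 pit0 -> P1=[0,6,4,2,3,2](0) P2=[2,3,5,5,3,3](0)
Move 2: P1 pit4 -> P1=[0,6,4,2,0,3](1) P2=[3,3,5,5,3,3](0)
Move 3: P1 pit1 -> P1=[0,0,5,3,1,4](2) P2=[4,3,5,5,3,3](0)
Move 4: P2 pit1 -> P1=[0,0,5,3,1,4](2) P2=[4,0,6,6,4,3](0)

Answer: 0 0 5 3 1 4 2 4 0 6 6 4 3 0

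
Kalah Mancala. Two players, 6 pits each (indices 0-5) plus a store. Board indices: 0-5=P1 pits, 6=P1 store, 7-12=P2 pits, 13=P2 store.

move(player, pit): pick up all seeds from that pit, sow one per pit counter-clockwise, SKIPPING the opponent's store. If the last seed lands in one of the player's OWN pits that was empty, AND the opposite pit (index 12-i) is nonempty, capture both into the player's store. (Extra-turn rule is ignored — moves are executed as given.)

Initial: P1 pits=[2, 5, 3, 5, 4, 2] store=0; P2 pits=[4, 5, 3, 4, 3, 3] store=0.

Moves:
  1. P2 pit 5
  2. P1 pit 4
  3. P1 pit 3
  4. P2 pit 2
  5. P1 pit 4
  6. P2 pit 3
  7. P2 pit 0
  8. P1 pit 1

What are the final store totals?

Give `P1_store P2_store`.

Move 1: P2 pit5 -> P1=[3,6,3,5,4,2](0) P2=[4,5,3,4,3,0](1)
Move 2: P1 pit4 -> P1=[3,6,3,5,0,3](1) P2=[5,6,3,4,3,0](1)
Move 3: P1 pit3 -> P1=[3,6,3,0,1,4](2) P2=[6,7,3,4,3,0](1)
Move 4: P2 pit2 -> P1=[0,6,3,0,1,4](2) P2=[6,7,0,5,4,0](5)
Move 5: P1 pit4 -> P1=[0,6,3,0,0,5](2) P2=[6,7,0,5,4,0](5)
Move 6: P2 pit3 -> P1=[1,7,3,0,0,5](2) P2=[6,7,0,0,5,1](6)
Move 7: P2 pit0 -> P1=[1,7,3,0,0,5](2) P2=[0,8,1,1,6,2](7)
Move 8: P1 pit1 -> P1=[1,0,4,1,1,6](3) P2=[1,9,1,1,6,2](7)

Answer: 3 7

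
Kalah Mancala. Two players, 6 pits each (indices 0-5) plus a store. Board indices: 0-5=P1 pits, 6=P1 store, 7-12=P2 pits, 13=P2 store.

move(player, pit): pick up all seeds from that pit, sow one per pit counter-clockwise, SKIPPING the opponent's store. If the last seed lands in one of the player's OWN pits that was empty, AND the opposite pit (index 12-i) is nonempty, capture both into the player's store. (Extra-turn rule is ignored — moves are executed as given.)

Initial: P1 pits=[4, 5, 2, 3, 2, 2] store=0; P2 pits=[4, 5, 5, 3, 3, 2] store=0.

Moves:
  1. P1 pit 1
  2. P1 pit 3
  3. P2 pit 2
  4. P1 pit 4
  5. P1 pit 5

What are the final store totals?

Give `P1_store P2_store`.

Move 1: P1 pit1 -> P1=[4,0,3,4,3,3](1) P2=[4,5,5,3,3,2](0)
Move 2: P1 pit3 -> P1=[4,0,3,0,4,4](2) P2=[5,5,5,3,3,2](0)
Move 3: P2 pit2 -> P1=[5,0,3,0,4,4](2) P2=[5,5,0,4,4,3](1)
Move 4: P1 pit4 -> P1=[5,0,3,0,0,5](3) P2=[6,6,0,4,4,3](1)
Move 5: P1 pit5 -> P1=[5,0,3,0,0,0](4) P2=[7,7,1,5,4,3](1)

Answer: 4 1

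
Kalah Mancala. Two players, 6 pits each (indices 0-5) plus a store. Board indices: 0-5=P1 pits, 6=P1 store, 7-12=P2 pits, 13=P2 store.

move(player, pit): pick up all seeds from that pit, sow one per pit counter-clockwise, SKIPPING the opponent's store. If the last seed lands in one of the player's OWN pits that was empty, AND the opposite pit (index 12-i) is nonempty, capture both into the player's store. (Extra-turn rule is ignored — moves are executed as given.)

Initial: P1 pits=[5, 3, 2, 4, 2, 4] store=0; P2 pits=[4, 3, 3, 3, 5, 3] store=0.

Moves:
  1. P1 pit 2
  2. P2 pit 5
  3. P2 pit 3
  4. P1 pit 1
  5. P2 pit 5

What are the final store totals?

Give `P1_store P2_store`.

Move 1: P1 pit2 -> P1=[5,3,0,5,3,4](0) P2=[4,3,3,3,5,3](0)
Move 2: P2 pit5 -> P1=[6,4,0,5,3,4](0) P2=[4,3,3,3,5,0](1)
Move 3: P2 pit3 -> P1=[6,4,0,5,3,4](0) P2=[4,3,3,0,6,1](2)
Move 4: P1 pit1 -> P1=[6,0,1,6,4,5](0) P2=[4,3,3,0,6,1](2)
Move 5: P2 pit5 -> P1=[6,0,1,6,4,5](0) P2=[4,3,3,0,6,0](3)

Answer: 0 3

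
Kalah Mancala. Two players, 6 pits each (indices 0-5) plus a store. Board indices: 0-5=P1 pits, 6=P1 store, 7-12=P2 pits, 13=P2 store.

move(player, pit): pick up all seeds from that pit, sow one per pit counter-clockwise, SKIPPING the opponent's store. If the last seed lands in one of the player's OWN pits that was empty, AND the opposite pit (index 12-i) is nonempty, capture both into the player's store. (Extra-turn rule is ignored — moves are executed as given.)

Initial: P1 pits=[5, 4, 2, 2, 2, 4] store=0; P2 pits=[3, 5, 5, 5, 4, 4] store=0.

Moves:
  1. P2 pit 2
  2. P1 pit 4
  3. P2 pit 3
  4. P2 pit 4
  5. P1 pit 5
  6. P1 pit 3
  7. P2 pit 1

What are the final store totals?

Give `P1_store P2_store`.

Move 1: P2 pit2 -> P1=[6,4,2,2,2,4](0) P2=[3,5,0,6,5,5](1)
Move 2: P1 pit4 -> P1=[6,4,2,2,0,5](1) P2=[3,5,0,6,5,5](1)
Move 3: P2 pit3 -> P1=[7,5,3,2,0,5](1) P2=[3,5,0,0,6,6](2)
Move 4: P2 pit4 -> P1=[8,6,4,3,0,5](1) P2=[3,5,0,0,0,7](3)
Move 5: P1 pit5 -> P1=[8,6,4,3,0,0](2) P2=[4,6,1,1,0,7](3)
Move 6: P1 pit3 -> P1=[8,6,4,0,1,1](3) P2=[4,6,1,1,0,7](3)
Move 7: P2 pit1 -> P1=[9,6,4,0,1,1](3) P2=[4,0,2,2,1,8](4)

Answer: 3 4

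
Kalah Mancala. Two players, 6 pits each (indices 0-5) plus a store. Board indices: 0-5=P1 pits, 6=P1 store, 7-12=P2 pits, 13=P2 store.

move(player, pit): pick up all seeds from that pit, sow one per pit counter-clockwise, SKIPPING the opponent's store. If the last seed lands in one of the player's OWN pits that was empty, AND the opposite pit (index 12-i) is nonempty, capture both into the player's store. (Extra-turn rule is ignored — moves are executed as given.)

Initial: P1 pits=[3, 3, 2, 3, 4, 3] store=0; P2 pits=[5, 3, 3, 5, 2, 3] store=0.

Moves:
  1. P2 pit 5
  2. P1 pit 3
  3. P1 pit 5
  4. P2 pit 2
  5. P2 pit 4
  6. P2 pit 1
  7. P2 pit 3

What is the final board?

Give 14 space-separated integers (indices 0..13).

Move 1: P2 pit5 -> P1=[4,4,2,3,4,3](0) P2=[5,3,3,5,2,0](1)
Move 2: P1 pit3 -> P1=[4,4,2,0,5,4](1) P2=[5,3,3,5,2,0](1)
Move 3: P1 pit5 -> P1=[4,4,2,0,5,0](2) P2=[6,4,4,5,2,0](1)
Move 4: P2 pit2 -> P1=[4,4,2,0,5,0](2) P2=[6,4,0,6,3,1](2)
Move 5: P2 pit4 -> P1=[5,4,2,0,5,0](2) P2=[6,4,0,6,0,2](3)
Move 6: P2 pit1 -> P1=[5,4,2,0,5,0](2) P2=[6,0,1,7,1,3](3)
Move 7: P2 pit3 -> P1=[6,5,3,1,5,0](2) P2=[6,0,1,0,2,4](4)

Answer: 6 5 3 1 5 0 2 6 0 1 0 2 4 4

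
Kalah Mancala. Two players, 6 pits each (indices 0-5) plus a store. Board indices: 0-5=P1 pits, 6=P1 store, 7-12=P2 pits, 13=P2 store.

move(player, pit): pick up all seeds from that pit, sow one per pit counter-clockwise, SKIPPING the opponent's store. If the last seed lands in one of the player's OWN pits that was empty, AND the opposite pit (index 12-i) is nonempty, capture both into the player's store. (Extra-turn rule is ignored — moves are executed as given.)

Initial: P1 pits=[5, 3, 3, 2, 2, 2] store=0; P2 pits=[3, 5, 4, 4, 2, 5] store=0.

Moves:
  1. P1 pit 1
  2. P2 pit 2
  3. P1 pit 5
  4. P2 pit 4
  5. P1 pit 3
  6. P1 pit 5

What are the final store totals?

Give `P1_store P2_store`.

Answer: 3 2

Derivation:
Move 1: P1 pit1 -> P1=[5,0,4,3,3,2](0) P2=[3,5,4,4,2,5](0)
Move 2: P2 pit2 -> P1=[5,0,4,3,3,2](0) P2=[3,5,0,5,3,6](1)
Move 3: P1 pit5 -> P1=[5,0,4,3,3,0](1) P2=[4,5,0,5,3,6](1)
Move 4: P2 pit4 -> P1=[6,0,4,3,3,0](1) P2=[4,5,0,5,0,7](2)
Move 5: P1 pit3 -> P1=[6,0,4,0,4,1](2) P2=[4,5,0,5,0,7](2)
Move 6: P1 pit5 -> P1=[6,0,4,0,4,0](3) P2=[4,5,0,5,0,7](2)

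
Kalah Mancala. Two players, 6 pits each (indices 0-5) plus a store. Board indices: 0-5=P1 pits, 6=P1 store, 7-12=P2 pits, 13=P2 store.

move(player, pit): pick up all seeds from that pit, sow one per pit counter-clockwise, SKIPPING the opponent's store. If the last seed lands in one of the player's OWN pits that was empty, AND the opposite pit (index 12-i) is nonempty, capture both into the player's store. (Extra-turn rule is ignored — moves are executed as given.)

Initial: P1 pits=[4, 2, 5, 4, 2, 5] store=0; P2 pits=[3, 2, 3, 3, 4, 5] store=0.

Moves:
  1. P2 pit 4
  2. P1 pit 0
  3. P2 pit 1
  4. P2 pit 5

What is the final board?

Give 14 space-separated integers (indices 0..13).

Move 1: P2 pit4 -> P1=[5,3,5,4,2,5](0) P2=[3,2,3,3,0,6](1)
Move 2: P1 pit0 -> P1=[0,4,6,5,3,6](0) P2=[3,2,3,3,0,6](1)
Move 3: P2 pit1 -> P1=[0,4,6,5,3,6](0) P2=[3,0,4,4,0,6](1)
Move 4: P2 pit5 -> P1=[1,5,7,6,4,6](0) P2=[3,0,4,4,0,0](2)

Answer: 1 5 7 6 4 6 0 3 0 4 4 0 0 2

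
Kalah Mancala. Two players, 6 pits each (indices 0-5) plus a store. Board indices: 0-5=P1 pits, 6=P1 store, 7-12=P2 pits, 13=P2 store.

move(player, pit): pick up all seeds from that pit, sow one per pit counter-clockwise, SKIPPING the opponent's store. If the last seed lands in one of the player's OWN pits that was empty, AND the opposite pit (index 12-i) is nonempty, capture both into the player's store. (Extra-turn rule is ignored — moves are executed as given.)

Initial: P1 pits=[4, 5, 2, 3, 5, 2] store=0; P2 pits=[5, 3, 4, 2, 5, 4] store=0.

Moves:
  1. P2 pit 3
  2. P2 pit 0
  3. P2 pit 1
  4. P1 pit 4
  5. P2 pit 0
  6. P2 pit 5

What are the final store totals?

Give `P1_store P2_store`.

Answer: 1 1

Derivation:
Move 1: P2 pit3 -> P1=[4,5,2,3,5,2](0) P2=[5,3,4,0,6,5](0)
Move 2: P2 pit0 -> P1=[4,5,2,3,5,2](0) P2=[0,4,5,1,7,6](0)
Move 3: P2 pit1 -> P1=[4,5,2,3,5,2](0) P2=[0,0,6,2,8,7](0)
Move 4: P1 pit4 -> P1=[4,5,2,3,0,3](1) P2=[1,1,7,2,8,7](0)
Move 5: P2 pit0 -> P1=[4,5,2,3,0,3](1) P2=[0,2,7,2,8,7](0)
Move 6: P2 pit5 -> P1=[5,6,3,4,1,4](1) P2=[0,2,7,2,8,0](1)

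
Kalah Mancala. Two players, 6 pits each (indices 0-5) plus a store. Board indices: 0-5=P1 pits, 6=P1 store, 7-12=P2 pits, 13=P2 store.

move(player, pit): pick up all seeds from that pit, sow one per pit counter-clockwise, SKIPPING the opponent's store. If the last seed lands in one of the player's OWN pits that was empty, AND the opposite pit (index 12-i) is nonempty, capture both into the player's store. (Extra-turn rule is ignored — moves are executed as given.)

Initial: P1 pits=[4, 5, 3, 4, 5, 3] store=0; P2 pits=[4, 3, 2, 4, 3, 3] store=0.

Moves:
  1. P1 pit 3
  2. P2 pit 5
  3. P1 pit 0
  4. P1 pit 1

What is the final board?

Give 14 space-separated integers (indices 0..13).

Move 1: P1 pit3 -> P1=[4,5,3,0,6,4](1) P2=[5,3,2,4,3,3](0)
Move 2: P2 pit5 -> P1=[5,6,3,0,6,4](1) P2=[5,3,2,4,3,0](1)
Move 3: P1 pit0 -> P1=[0,7,4,1,7,5](1) P2=[5,3,2,4,3,0](1)
Move 4: P1 pit1 -> P1=[0,0,5,2,8,6](2) P2=[6,4,2,4,3,0](1)

Answer: 0 0 5 2 8 6 2 6 4 2 4 3 0 1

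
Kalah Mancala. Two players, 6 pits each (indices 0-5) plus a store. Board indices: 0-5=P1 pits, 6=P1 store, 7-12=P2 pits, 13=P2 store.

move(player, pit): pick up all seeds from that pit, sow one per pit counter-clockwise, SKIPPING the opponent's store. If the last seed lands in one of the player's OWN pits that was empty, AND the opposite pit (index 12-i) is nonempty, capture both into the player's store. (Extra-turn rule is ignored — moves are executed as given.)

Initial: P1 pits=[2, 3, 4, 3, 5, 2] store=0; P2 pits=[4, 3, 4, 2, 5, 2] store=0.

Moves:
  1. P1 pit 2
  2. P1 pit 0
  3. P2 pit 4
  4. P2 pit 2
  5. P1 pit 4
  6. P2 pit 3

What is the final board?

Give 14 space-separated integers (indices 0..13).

Move 1: P1 pit2 -> P1=[2,3,0,4,6,3](1) P2=[4,3,4,2,5,2](0)
Move 2: P1 pit0 -> P1=[0,4,0,4,6,3](4) P2=[4,3,4,0,5,2](0)
Move 3: P2 pit4 -> P1=[1,5,1,4,6,3](4) P2=[4,3,4,0,0,3](1)
Move 4: P2 pit2 -> P1=[1,5,1,4,6,3](4) P2=[4,3,0,1,1,4](2)
Move 5: P1 pit4 -> P1=[1,5,1,4,0,4](5) P2=[5,4,1,2,1,4](2)
Move 6: P2 pit3 -> P1=[1,5,1,4,0,4](5) P2=[5,4,1,0,2,5](2)

Answer: 1 5 1 4 0 4 5 5 4 1 0 2 5 2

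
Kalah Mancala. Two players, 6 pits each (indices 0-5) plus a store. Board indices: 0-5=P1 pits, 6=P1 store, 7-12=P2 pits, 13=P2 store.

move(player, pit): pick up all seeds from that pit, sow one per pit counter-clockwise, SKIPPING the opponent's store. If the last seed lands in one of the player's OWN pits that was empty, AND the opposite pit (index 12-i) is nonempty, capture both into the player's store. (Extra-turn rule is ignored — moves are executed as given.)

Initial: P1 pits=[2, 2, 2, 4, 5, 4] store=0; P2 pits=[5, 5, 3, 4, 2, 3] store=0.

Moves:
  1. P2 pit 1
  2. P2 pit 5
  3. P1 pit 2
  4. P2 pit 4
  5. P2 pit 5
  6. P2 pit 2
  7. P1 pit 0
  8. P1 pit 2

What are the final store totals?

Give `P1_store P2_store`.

Answer: 0 5

Derivation:
Move 1: P2 pit1 -> P1=[2,2,2,4,5,4](0) P2=[5,0,4,5,3,4](1)
Move 2: P2 pit5 -> P1=[3,3,3,4,5,4](0) P2=[5,0,4,5,3,0](2)
Move 3: P1 pit2 -> P1=[3,3,0,5,6,5](0) P2=[5,0,4,5,3,0](2)
Move 4: P2 pit4 -> P1=[4,3,0,5,6,5](0) P2=[5,0,4,5,0,1](3)
Move 5: P2 pit5 -> P1=[4,3,0,5,6,5](0) P2=[5,0,4,5,0,0](4)
Move 6: P2 pit2 -> P1=[4,3,0,5,6,5](0) P2=[5,0,0,6,1,1](5)
Move 7: P1 pit0 -> P1=[0,4,1,6,7,5](0) P2=[5,0,0,6,1,1](5)
Move 8: P1 pit2 -> P1=[0,4,0,7,7,5](0) P2=[5,0,0,6,1,1](5)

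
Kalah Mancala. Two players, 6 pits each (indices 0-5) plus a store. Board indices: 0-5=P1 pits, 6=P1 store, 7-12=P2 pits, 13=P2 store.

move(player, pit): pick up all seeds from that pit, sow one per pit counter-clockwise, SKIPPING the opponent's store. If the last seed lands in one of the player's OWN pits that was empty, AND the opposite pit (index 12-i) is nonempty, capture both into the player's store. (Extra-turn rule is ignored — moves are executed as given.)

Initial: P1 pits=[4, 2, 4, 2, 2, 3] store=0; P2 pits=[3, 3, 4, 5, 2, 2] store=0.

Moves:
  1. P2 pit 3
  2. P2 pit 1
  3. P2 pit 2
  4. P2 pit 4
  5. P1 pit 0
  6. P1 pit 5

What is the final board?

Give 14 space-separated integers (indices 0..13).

Move 1: P2 pit3 -> P1=[5,3,4,2,2,3](0) P2=[3,3,4,0,3,3](1)
Move 2: P2 pit1 -> P1=[5,3,4,2,2,3](0) P2=[3,0,5,1,4,3](1)
Move 3: P2 pit2 -> P1=[6,3,4,2,2,3](0) P2=[3,0,0,2,5,4](2)
Move 4: P2 pit4 -> P1=[7,4,5,2,2,3](0) P2=[3,0,0,2,0,5](3)
Move 5: P1 pit0 -> P1=[0,5,6,3,3,4](1) P2=[4,0,0,2,0,5](3)
Move 6: P1 pit5 -> P1=[0,5,6,3,3,0](2) P2=[5,1,1,2,0,5](3)

Answer: 0 5 6 3 3 0 2 5 1 1 2 0 5 3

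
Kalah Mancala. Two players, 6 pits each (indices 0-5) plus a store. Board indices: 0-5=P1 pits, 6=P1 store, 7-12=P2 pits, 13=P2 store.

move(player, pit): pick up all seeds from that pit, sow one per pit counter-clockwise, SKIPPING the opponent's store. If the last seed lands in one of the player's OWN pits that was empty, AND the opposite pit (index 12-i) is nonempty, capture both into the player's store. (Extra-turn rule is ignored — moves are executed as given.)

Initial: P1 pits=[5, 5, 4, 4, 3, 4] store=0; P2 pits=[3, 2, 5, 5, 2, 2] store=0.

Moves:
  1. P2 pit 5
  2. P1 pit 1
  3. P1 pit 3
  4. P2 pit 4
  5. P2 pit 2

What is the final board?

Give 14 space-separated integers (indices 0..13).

Answer: 7 0 5 0 5 6 2 4 3 0 6 1 2 3

Derivation:
Move 1: P2 pit5 -> P1=[6,5,4,4,3,4](0) P2=[3,2,5,5,2,0](1)
Move 2: P1 pit1 -> P1=[6,0,5,5,4,5](1) P2=[3,2,5,5,2,0](1)
Move 3: P1 pit3 -> P1=[6,0,5,0,5,6](2) P2=[4,3,5,5,2,0](1)
Move 4: P2 pit4 -> P1=[6,0,5,0,5,6](2) P2=[4,3,5,5,0,1](2)
Move 5: P2 pit2 -> P1=[7,0,5,0,5,6](2) P2=[4,3,0,6,1,2](3)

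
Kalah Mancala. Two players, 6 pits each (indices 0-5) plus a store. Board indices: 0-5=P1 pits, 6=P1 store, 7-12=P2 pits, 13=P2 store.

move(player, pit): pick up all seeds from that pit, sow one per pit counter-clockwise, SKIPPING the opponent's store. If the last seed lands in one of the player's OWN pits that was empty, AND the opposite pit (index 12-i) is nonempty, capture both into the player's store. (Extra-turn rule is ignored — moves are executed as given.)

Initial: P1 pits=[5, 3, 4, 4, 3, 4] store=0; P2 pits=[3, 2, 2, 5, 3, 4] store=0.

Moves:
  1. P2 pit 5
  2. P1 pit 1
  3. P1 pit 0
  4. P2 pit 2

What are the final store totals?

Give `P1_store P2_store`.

Move 1: P2 pit5 -> P1=[6,4,5,4,3,4](0) P2=[3,2,2,5,3,0](1)
Move 2: P1 pit1 -> P1=[6,0,6,5,4,5](0) P2=[3,2,2,5,3,0](1)
Move 3: P1 pit0 -> P1=[0,1,7,6,5,6](1) P2=[3,2,2,5,3,0](1)
Move 4: P2 pit2 -> P1=[0,1,7,6,5,6](1) P2=[3,2,0,6,4,0](1)

Answer: 1 1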